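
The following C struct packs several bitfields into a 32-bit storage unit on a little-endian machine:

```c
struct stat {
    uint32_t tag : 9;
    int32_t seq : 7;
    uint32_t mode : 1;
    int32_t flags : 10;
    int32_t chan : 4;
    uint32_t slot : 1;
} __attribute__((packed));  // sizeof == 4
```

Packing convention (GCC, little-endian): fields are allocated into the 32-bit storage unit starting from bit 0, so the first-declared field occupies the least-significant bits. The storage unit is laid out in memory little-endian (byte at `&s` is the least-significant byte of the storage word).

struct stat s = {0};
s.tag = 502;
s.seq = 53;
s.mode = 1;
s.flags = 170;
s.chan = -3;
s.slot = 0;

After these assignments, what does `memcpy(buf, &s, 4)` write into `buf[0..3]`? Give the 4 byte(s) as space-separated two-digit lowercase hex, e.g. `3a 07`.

tag:9 = 502 → 0x1f6 << 0 → word 0x000001f6
seq:7 = 53 → 0x35 << 9 → word 0x00006bf6
mode:1 = 1 → 0x1 << 16 → word 0x00016bf6
flags:10 = 170 → 0xaa << 17 → word 0x01556bf6
chan:4 = -3 → 0xd << 27 → word 0x69556bf6
slot:1 = 0 → 0x0 << 31 → word 0x69556bf6
word = 0x69556bf6 → little-endian bytes:
  [0]=0xf6  [1]=0x6b  [2]=0x55  [3]=0x69

f6 6b 55 69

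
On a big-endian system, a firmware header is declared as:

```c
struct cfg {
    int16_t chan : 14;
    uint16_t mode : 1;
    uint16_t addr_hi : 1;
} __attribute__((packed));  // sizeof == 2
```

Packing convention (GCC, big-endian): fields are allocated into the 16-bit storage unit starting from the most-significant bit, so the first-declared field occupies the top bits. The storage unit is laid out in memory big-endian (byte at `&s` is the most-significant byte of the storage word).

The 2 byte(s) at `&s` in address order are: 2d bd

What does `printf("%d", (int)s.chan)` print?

[0]=0x2d [1]=0xbd (big-endian) → word 0x2dbd
chan [2+:14] = (word>>2) & 0x3fff = 2927  ←
mode [1+:1] = (word>>1) & 0x1 = 0
addr_hi [0+:1] = (word>>0) & 0x1 = 1
chan signed 14b, MSB=0: value = 2927

2927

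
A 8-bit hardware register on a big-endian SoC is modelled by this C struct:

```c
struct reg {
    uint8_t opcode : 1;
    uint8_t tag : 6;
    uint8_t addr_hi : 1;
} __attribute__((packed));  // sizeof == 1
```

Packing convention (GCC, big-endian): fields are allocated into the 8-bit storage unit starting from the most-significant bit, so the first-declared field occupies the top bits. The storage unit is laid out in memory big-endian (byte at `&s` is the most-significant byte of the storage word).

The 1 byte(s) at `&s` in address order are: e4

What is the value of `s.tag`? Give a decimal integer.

50

[0]=0xe4 (big-endian) → word 0xe4
opcode:1 @ bit 7 → (0xe4>>7)&0x1 = 0x1
tag:6 @ bit 1 → (0xe4>>1)&0x3f = 0x32  ←
addr_hi:1 @ bit 0 → (0xe4>>0)&0x1 = 0x0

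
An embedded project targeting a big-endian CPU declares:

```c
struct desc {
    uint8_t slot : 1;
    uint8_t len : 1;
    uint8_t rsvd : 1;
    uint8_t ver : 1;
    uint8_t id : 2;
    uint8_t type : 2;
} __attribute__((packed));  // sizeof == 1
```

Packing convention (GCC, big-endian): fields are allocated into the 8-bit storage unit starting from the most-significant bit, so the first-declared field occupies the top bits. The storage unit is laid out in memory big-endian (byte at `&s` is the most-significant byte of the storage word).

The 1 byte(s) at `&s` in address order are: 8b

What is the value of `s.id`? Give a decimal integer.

[0]=0x8b (big-endian) → word 0x8b
slot [7+:1] = (word>>7) & 0x1 = 1
len [6+:1] = (word>>6) & 0x1 = 0
rsvd [5+:1] = (word>>5) & 0x1 = 0
ver [4+:1] = (word>>4) & 0x1 = 0
id [2+:2] = (word>>2) & 0x3 = 2  ←
type [0+:2] = (word>>0) & 0x3 = 3

2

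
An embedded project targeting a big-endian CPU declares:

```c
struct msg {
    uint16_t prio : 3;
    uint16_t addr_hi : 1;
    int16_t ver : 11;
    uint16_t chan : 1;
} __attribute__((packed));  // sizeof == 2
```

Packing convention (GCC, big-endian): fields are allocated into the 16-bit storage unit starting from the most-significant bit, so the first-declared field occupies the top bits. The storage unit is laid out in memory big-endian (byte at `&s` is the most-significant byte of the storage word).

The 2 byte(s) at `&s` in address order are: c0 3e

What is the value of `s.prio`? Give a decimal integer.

[0]=0xc0 [1]=0x3e (big-endian) → word 0xc03e
prio:3 @ bit 13 → (0xc03e>>13)&0x7 = 0x6  ←
addr_hi:1 @ bit 12 → (0xc03e>>12)&0x1 = 0x0
ver:11 @ bit 1 → (0xc03e>>1)&0x7ff = 0x1f
chan:1 @ bit 0 → (0xc03e>>0)&0x1 = 0x0

6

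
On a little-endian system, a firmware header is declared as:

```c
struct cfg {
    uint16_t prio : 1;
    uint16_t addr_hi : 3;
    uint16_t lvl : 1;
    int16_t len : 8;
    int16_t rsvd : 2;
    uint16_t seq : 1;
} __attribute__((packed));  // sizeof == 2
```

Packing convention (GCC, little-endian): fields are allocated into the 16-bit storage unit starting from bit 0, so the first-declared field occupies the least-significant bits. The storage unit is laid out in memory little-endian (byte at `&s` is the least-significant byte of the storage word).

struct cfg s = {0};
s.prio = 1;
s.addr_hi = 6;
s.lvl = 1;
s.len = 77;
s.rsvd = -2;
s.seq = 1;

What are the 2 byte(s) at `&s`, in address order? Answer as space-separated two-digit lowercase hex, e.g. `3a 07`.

prio:1 = 1 → 0x1 << 0 → word 0x0001
addr_hi:3 = 6 → 0x6 << 1 → word 0x000d
lvl:1 = 1 → 0x1 << 4 → word 0x001d
len:8 = 77 → 0x4d << 5 → word 0x09bd
rsvd:2 = -2 → 0x2 << 13 → word 0x49bd
seq:1 = 1 → 0x1 << 15 → word 0xc9bd
word = 0xc9bd → little-endian bytes:
  [0]=0xbd  [1]=0xc9

bd c9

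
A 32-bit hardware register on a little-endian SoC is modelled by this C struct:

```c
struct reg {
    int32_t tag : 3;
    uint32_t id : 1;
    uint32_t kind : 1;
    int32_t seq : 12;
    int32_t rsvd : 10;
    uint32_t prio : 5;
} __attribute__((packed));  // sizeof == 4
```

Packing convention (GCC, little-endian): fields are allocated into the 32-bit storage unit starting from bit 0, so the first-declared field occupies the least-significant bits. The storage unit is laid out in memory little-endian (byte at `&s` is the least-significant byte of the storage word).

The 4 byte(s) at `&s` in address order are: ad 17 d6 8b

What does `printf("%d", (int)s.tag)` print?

-3

[0]=0xad [1]=0x17 [2]=0xd6 [3]=0x8b (little-endian) → word 0x8bd617ad
tag:3 @ bit 0 → (0x8bd617ad>>0)&0x7 = 0x5  ←
id:1 @ bit 3 → (0x8bd617ad>>3)&0x1 = 0x1
kind:1 @ bit 4 → (0x8bd617ad>>4)&0x1 = 0x0
seq:12 @ bit 5 → (0x8bd617ad>>5)&0xfff = 0xbd
rsvd:10 @ bit 17 → (0x8bd617ad>>17)&0x3ff = 0x1eb
prio:5 @ bit 27 → (0x8bd617ad>>27)&0x1f = 0x11
tag signed 3b, MSB=1: 5 - 8 = -3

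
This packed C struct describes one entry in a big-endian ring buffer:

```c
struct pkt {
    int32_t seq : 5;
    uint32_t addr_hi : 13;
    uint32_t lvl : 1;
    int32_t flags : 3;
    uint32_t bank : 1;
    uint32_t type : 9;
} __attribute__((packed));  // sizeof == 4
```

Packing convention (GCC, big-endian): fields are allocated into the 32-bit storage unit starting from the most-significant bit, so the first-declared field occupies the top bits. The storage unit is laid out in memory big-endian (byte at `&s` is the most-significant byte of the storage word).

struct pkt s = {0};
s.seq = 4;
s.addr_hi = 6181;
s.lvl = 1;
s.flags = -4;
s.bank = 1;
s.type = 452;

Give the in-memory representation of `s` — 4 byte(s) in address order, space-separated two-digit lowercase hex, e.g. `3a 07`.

seq (5b) val=4 bits=0x4 at bit 27: 0x20000000
addr_hi (13b) val=6181 bits=0x1825 at bit 14: 0x26094000
lvl (1b) val=1 bits=0x1 at bit 13: 0x26096000
flags (3b) val=-4 bits=0x4 at bit 10: 0x26097000
bank (1b) val=1 bits=0x1 at bit 9: 0x26097200
type (9b) val=452 bits=0x1c4 at bit 0: 0x260973c4
word = 0x260973c4 → big-endian bytes:
  [0]=0x26  [1]=0x09  [2]=0x73  [3]=0xc4

26 09 73 c4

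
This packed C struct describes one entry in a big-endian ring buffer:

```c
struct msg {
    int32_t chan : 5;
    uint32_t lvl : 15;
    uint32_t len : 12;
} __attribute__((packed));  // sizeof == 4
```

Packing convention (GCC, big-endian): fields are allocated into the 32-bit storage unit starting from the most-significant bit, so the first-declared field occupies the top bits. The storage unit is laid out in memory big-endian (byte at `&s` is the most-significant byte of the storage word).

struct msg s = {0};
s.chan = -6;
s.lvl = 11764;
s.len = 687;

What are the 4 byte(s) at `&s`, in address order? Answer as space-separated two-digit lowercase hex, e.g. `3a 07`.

d2 df 42 af

chan:5 = -6 → 0x1a << 27 → word 0xd0000000
lvl:15 = 11764 → 0x2df4 << 12 → word 0xd2df4000
len:12 = 687 → 0x2af << 0 → word 0xd2df42af
word = 0xd2df42af → big-endian bytes:
  [0]=0xd2  [1]=0xdf  [2]=0x42  [3]=0xaf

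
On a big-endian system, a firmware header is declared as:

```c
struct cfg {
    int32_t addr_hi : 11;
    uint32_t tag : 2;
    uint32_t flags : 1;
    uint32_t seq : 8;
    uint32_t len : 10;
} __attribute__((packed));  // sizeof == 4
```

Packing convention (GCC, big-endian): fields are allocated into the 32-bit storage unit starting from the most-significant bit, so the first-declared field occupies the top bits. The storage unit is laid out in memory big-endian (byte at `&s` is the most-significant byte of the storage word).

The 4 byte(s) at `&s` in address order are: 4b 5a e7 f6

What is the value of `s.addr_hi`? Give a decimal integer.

[0]=0x4b [1]=0x5a [2]=0xe7 [3]=0xf6 (big-endian) → word 0x4b5ae7f6
addr_hi:11 @ bit 21 → (0x4b5ae7f6>>21)&0x7ff = 0x25a  ←
tag:2 @ bit 19 → (0x4b5ae7f6>>19)&0x3 = 0x3
flags:1 @ bit 18 → (0x4b5ae7f6>>18)&0x1 = 0x0
seq:8 @ bit 10 → (0x4b5ae7f6>>10)&0xff = 0xb9
len:10 @ bit 0 → (0x4b5ae7f6>>0)&0x3ff = 0x3f6
addr_hi signed 11b, MSB=0: value = 602

602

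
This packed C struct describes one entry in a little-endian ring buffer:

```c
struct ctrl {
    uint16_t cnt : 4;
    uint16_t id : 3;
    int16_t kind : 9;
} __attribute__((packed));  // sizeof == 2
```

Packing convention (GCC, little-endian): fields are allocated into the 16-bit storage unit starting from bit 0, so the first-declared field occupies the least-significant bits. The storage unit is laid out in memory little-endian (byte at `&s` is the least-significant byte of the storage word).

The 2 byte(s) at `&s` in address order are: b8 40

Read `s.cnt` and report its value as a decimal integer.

[0]=0xb8 [1]=0x40 (little-endian) → word 0x40b8
cnt:4 @ bit 0 → (0x40b8>>0)&0xf = 0x8  ←
id:3 @ bit 4 → (0x40b8>>4)&0x7 = 0x3
kind:9 @ bit 7 → (0x40b8>>7)&0x1ff = 0x81

8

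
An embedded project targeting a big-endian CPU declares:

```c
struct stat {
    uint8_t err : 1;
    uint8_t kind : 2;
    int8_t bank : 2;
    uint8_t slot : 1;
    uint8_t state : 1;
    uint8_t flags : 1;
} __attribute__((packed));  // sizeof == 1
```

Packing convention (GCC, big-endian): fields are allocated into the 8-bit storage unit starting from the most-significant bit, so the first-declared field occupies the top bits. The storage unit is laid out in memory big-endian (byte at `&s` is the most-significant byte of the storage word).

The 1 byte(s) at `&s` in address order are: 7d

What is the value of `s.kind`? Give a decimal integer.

3

[0]=0x7d (big-endian) → word 0x7d
err [7+:1] = (word>>7) & 0x1 = 0
kind [5+:2] = (word>>5) & 0x3 = 3  ←
bank [3+:2] = (word>>3) & 0x3 = 3
slot [2+:1] = (word>>2) & 0x1 = 1
state [1+:1] = (word>>1) & 0x1 = 0
flags [0+:1] = (word>>0) & 0x1 = 1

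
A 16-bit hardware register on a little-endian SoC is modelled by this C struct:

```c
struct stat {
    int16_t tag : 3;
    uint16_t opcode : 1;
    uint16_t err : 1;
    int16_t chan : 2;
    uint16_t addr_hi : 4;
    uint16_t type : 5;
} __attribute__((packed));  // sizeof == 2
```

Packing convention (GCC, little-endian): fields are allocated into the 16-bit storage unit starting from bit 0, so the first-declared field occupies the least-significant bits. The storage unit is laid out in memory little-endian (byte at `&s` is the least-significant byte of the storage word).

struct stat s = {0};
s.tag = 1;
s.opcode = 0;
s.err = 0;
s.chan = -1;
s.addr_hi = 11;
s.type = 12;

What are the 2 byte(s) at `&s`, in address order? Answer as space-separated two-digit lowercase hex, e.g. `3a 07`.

e1 65

tag (3b) val=1 bits=0x1 at bit 0: 0x0001
opcode (1b) val=0 bits=0x0 at bit 3: 0x0001
err (1b) val=0 bits=0x0 at bit 4: 0x0001
chan (2b) val=-1 bits=0x3 at bit 5: 0x0061
addr_hi (4b) val=11 bits=0xb at bit 7: 0x05e1
type (5b) val=12 bits=0xc at bit 11: 0x65e1
word = 0x65e1 → little-endian bytes:
  [0]=0xe1  [1]=0x65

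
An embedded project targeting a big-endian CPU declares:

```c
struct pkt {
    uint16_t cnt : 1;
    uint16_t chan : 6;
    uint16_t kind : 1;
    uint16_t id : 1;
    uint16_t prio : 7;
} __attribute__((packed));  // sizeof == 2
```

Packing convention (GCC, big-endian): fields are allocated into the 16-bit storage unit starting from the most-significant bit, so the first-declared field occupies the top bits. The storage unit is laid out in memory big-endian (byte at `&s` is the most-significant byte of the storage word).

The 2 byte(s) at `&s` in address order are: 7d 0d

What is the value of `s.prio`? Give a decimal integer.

[0]=0x7d [1]=0x0d (big-endian) → word 0x7d0d
cnt:1 @ bit 15 → (0x7d0d>>15)&0x1 = 0x0
chan:6 @ bit 9 → (0x7d0d>>9)&0x3f = 0x3e
kind:1 @ bit 8 → (0x7d0d>>8)&0x1 = 0x1
id:1 @ bit 7 → (0x7d0d>>7)&0x1 = 0x0
prio:7 @ bit 0 → (0x7d0d>>0)&0x7f = 0xd  ←

13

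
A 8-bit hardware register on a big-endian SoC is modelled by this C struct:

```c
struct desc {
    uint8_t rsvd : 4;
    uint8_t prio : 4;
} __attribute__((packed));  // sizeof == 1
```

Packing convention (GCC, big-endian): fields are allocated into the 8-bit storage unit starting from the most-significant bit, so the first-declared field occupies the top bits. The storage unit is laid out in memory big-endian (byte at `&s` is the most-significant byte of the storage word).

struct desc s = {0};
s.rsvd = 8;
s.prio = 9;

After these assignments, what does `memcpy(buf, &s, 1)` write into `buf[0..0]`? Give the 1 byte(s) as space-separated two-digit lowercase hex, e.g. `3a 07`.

[4+:4] rsvd=8 & 0xf = 0x8; word=0x80
[0+:4] prio=9 & 0xf = 0x9; word=0x89
word = 0x89 → big-endian bytes:
  [0]=0x89

89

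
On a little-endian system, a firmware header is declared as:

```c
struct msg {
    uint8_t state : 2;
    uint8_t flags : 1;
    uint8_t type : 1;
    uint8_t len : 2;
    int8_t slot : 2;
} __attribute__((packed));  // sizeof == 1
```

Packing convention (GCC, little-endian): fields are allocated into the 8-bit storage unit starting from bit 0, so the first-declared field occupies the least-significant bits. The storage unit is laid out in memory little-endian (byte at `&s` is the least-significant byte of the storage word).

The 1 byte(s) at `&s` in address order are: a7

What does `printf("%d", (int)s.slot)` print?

[0]=0xa7 (little-endian) → word 0xa7
state [0+:2] = (word>>0) & 0x3 = 3
flags [2+:1] = (word>>2) & 0x1 = 1
type [3+:1] = (word>>3) & 0x1 = 0
len [4+:2] = (word>>4) & 0x3 = 2
slot [6+:2] = (word>>6) & 0x3 = 2  ←
slot signed 2b, MSB=1: 2 - 4 = -2

-2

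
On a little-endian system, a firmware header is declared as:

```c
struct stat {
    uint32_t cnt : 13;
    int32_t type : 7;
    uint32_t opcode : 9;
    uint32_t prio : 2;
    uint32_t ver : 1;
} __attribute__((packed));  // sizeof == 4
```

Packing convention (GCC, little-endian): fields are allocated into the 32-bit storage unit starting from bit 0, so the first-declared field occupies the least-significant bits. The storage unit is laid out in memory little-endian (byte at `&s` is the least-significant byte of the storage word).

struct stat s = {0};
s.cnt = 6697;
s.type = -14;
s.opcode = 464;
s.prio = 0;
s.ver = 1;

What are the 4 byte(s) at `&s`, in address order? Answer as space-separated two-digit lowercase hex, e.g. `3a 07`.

29 5a 0e 9d

[0+:13] cnt=6697 & 0x1fff = 0x1a29; word=0x00001a29
[13+:7] type=-14 & 0x7f = 0x72; word=0x000e5a29
[20+:9] opcode=464 & 0x1ff = 0x1d0; word=0x1d0e5a29
[29+:2] prio=0 & 0x3 = 0x0; word=0x1d0e5a29
[31+:1] ver=1 & 0x1 = 0x1; word=0x9d0e5a29
word = 0x9d0e5a29 → little-endian bytes:
  [0]=0x29  [1]=0x5a  [2]=0x0e  [3]=0x9d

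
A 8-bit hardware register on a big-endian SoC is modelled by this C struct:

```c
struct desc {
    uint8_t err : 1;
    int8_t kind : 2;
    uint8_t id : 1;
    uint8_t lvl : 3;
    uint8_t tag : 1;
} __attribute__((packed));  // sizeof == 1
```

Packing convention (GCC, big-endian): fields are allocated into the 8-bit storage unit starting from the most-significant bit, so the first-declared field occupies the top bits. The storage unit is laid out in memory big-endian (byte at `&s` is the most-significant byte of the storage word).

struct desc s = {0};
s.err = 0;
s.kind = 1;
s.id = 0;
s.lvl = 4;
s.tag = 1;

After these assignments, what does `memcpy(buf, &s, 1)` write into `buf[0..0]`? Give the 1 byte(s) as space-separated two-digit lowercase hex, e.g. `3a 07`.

err (1b) val=0 bits=0x0 at bit 7: 0x00
kind (2b) val=1 bits=0x1 at bit 5: 0x20
id (1b) val=0 bits=0x0 at bit 4: 0x20
lvl (3b) val=4 bits=0x4 at bit 1: 0x28
tag (1b) val=1 bits=0x1 at bit 0: 0x29
word = 0x29 → big-endian bytes:
  [0]=0x29

29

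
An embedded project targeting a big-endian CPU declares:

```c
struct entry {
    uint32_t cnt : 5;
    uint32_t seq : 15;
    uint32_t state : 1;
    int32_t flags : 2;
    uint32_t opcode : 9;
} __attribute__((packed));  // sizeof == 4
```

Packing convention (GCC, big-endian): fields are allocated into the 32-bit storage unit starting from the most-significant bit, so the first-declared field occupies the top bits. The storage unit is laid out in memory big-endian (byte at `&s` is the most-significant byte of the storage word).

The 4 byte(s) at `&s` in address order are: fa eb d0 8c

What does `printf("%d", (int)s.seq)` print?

11965

[0]=0xfa [1]=0xeb [2]=0xd0 [3]=0x8c (big-endian) → word 0xfaebd08c
cnt [27+:5] = (word>>27) & 0x1f = 31
seq [12+:15] = (word>>12) & 0x7fff = 11965  ←
state [11+:1] = (word>>11) & 0x1 = 0
flags [9+:2] = (word>>9) & 0x3 = 0
opcode [0+:9] = (word>>0) & 0x1ff = 140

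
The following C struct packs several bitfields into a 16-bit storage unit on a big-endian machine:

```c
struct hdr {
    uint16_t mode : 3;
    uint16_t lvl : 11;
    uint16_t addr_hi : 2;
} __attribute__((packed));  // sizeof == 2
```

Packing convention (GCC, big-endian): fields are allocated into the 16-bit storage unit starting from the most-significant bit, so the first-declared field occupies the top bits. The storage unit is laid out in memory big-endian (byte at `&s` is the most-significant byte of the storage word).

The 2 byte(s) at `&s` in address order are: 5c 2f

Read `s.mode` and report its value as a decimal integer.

[0]=0x5c [1]=0x2f (big-endian) → word 0x5c2f
mode [13+:3] = (word>>13) & 0x7 = 2  ←
lvl [2+:11] = (word>>2) & 0x7ff = 1803
addr_hi [0+:2] = (word>>0) & 0x3 = 3

2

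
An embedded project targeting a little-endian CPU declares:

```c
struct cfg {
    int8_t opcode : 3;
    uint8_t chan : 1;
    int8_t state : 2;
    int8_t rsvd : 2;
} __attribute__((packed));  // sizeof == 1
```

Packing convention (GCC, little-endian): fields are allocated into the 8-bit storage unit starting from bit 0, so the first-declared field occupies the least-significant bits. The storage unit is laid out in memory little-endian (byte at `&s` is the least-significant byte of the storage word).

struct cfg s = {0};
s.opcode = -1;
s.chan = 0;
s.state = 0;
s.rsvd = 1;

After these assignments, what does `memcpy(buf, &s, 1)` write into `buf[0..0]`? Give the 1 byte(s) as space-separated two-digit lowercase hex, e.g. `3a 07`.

47

[0+:3] opcode=-1 & 0x7 = 0x7; word=0x07
[3+:1] chan=0 & 0x1 = 0x0; word=0x07
[4+:2] state=0 & 0x3 = 0x0; word=0x07
[6+:2] rsvd=1 & 0x3 = 0x1; word=0x47
word = 0x47 → little-endian bytes:
  [0]=0x47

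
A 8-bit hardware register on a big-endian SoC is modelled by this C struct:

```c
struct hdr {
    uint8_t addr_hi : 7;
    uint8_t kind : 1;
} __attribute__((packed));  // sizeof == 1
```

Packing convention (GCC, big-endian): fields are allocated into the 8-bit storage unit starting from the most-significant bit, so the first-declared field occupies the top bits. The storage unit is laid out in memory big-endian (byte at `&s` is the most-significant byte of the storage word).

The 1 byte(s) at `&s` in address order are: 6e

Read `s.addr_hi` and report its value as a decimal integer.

[0]=0x6e (big-endian) → word 0x6e
addr_hi:7 @ bit 1 → (0x6e>>1)&0x7f = 0x37  ←
kind:1 @ bit 0 → (0x6e>>0)&0x1 = 0x0

55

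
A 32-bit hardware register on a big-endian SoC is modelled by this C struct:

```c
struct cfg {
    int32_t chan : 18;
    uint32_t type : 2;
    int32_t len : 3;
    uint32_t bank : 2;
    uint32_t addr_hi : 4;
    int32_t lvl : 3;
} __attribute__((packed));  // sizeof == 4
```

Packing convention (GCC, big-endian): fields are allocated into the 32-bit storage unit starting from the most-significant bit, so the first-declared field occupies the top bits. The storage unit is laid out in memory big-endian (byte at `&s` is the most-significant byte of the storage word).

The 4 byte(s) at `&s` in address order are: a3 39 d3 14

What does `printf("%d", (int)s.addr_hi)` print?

2

[0]=0xa3 [1]=0x39 [2]=0xd3 [3]=0x14 (big-endian) → word 0xa339d314
chan [14+:18] = (word>>14) & 0x3ffff = 167143
type [12+:2] = (word>>12) & 0x3 = 1
len [9+:3] = (word>>9) & 0x7 = 1
bank [7+:2] = (word>>7) & 0x3 = 2
addr_hi [3+:4] = (word>>3) & 0xf = 2  ←
lvl [0+:3] = (word>>0) & 0x7 = 4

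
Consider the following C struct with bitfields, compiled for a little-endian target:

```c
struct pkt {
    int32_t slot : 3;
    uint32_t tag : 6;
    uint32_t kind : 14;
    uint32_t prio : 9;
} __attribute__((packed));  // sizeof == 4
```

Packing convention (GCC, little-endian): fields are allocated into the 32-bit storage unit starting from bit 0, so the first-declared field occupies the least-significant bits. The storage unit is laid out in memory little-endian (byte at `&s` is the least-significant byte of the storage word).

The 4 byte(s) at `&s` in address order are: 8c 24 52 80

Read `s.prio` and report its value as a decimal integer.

[0]=0x8c [1]=0x24 [2]=0x52 [3]=0x80 (little-endian) → word 0x8052248c
slot:3 @ bit 0 → (0x8052248c>>0)&0x7 = 0x4
tag:6 @ bit 3 → (0x8052248c>>3)&0x3f = 0x11
kind:14 @ bit 9 → (0x8052248c>>9)&0x3fff = 0x2912
prio:9 @ bit 23 → (0x8052248c>>23)&0x1ff = 0x100  ←

256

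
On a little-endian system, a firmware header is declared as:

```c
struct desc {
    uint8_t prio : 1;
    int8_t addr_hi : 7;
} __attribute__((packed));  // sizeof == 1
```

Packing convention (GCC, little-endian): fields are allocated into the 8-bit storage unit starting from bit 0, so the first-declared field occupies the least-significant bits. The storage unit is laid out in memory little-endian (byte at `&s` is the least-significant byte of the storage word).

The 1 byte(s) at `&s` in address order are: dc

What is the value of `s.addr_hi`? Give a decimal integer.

-18

[0]=0xdc (little-endian) → word 0xdc
prio:1 @ bit 0 → (0xdc>>0)&0x1 = 0x0
addr_hi:7 @ bit 1 → (0xdc>>1)&0x7f = 0x6e  ←
addr_hi signed 7b, MSB=1: 110 - 128 = -18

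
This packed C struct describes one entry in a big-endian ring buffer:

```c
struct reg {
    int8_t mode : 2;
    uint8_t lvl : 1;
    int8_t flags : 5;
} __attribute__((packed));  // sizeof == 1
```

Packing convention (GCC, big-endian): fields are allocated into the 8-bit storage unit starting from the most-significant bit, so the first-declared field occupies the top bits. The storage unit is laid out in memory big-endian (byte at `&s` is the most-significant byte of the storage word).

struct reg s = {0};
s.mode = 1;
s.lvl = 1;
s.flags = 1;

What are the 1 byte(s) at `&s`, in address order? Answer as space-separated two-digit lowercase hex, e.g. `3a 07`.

61

[6+:2] mode=1 & 0x3 = 0x1; word=0x40
[5+:1] lvl=1 & 0x1 = 0x1; word=0x60
[0+:5] flags=1 & 0x1f = 0x1; word=0x61
word = 0x61 → big-endian bytes:
  [0]=0x61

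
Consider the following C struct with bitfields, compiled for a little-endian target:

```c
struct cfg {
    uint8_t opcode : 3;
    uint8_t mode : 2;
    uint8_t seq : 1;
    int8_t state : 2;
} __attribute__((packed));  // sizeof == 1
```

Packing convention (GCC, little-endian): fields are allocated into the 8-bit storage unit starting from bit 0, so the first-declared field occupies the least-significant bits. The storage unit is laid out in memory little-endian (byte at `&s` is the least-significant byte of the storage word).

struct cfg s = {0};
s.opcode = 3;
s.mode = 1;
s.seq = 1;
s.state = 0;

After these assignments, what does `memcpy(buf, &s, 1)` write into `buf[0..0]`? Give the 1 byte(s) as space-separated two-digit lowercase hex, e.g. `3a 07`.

opcode:3 = 3 → 0x3 << 0 → word 0x03
mode:2 = 1 → 0x1 << 3 → word 0x0b
seq:1 = 1 → 0x1 << 5 → word 0x2b
state:2 = 0 → 0x0 << 6 → word 0x2b
word = 0x2b → little-endian bytes:
  [0]=0x2b

2b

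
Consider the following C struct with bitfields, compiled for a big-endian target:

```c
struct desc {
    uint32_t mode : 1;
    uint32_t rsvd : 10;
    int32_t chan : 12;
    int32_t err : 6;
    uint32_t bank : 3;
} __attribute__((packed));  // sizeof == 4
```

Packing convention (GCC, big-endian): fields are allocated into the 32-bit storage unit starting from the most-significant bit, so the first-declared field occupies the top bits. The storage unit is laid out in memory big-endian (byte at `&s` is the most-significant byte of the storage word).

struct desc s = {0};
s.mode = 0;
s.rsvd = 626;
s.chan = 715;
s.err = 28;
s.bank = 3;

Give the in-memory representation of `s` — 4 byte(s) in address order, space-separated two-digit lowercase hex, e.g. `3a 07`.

mode (1b) val=0 bits=0x0 at bit 31: 0x00000000
rsvd (10b) val=626 bits=0x272 at bit 21: 0x4e400000
chan (12b) val=715 bits=0x2cb at bit 9: 0x4e459600
err (6b) val=28 bits=0x1c at bit 3: 0x4e4596e0
bank (3b) val=3 bits=0x3 at bit 0: 0x4e4596e3
word = 0x4e4596e3 → big-endian bytes:
  [0]=0x4e  [1]=0x45  [2]=0x96  [3]=0xe3

4e 45 96 e3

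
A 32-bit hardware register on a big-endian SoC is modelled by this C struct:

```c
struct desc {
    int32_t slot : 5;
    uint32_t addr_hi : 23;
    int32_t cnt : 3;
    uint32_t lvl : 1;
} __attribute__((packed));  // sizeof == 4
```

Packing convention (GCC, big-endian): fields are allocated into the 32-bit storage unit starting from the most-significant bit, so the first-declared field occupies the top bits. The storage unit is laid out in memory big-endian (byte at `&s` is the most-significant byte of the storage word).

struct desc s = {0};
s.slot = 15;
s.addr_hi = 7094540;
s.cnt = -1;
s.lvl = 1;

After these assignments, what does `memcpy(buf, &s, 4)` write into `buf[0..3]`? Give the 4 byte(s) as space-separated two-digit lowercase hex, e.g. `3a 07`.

7e c4 10 cf

slot (5b) val=15 bits=0xf at bit 27: 0x78000000
addr_hi (23b) val=7094540 bits=0x6c410c at bit 4: 0x7ec410c0
cnt (3b) val=-1 bits=0x7 at bit 1: 0x7ec410ce
lvl (1b) val=1 bits=0x1 at bit 0: 0x7ec410cf
word = 0x7ec410cf → big-endian bytes:
  [0]=0x7e  [1]=0xc4  [2]=0x10  [3]=0xcf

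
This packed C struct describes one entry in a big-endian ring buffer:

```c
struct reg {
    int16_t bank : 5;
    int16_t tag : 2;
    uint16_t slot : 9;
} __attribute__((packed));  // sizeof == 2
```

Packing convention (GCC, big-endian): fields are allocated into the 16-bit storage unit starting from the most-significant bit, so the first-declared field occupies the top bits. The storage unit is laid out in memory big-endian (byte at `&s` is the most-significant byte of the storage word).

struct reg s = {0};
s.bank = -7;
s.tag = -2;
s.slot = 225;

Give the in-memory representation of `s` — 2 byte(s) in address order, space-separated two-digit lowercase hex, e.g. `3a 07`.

cc e1

[11+:5] bank=-7 & 0x1f = 0x19; word=0xc800
[9+:2] tag=-2 & 0x3 = 0x2; word=0xcc00
[0+:9] slot=225 & 0x1ff = 0xe1; word=0xcce1
word = 0xcce1 → big-endian bytes:
  [0]=0xcc  [1]=0xe1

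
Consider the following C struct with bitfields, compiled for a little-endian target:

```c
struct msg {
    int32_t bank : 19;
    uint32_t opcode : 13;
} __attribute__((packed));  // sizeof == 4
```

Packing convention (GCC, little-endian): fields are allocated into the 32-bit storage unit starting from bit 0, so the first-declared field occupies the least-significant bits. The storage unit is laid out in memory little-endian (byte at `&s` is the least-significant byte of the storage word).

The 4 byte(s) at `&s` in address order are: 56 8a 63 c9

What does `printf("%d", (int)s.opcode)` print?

6444

[0]=0x56 [1]=0x8a [2]=0x63 [3]=0xc9 (little-endian) → word 0xc9638a56
bank:19 @ bit 0 → (0xc9638a56>>0)&0x7ffff = 0x38a56
opcode:13 @ bit 19 → (0xc9638a56>>19)&0x1fff = 0x192c  ←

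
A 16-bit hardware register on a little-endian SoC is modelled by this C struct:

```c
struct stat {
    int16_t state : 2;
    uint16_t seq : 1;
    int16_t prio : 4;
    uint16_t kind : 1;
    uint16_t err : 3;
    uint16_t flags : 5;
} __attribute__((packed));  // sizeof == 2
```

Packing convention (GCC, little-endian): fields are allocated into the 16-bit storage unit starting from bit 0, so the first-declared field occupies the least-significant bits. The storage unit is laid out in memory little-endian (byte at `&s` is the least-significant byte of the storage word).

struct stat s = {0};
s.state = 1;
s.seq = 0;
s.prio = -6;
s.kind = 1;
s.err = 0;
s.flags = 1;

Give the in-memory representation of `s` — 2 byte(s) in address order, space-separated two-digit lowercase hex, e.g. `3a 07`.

state:2 = 1 → 0x1 << 0 → word 0x0001
seq:1 = 0 → 0x0 << 2 → word 0x0001
prio:4 = -6 → 0xa << 3 → word 0x0051
kind:1 = 1 → 0x1 << 7 → word 0x00d1
err:3 = 0 → 0x0 << 8 → word 0x00d1
flags:5 = 1 → 0x1 << 11 → word 0x08d1
word = 0x08d1 → little-endian bytes:
  [0]=0xd1  [1]=0x08

d1 08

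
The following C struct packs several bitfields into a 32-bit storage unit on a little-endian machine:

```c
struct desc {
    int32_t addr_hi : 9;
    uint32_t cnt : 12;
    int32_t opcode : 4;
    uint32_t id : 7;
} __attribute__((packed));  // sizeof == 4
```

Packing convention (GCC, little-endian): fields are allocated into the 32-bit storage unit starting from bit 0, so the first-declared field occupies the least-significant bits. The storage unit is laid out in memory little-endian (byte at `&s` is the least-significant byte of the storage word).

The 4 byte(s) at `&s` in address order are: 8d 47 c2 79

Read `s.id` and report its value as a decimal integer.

60

[0]=0x8d [1]=0x47 [2]=0xc2 [3]=0x79 (little-endian) → word 0x79c2478d
addr_hi [0+:9] = (word>>0) & 0x1ff = 397
cnt [9+:12] = (word>>9) & 0xfff = 291
opcode [21+:4] = (word>>21) & 0xf = 14
id [25+:7] = (word>>25) & 0x7f = 60  ←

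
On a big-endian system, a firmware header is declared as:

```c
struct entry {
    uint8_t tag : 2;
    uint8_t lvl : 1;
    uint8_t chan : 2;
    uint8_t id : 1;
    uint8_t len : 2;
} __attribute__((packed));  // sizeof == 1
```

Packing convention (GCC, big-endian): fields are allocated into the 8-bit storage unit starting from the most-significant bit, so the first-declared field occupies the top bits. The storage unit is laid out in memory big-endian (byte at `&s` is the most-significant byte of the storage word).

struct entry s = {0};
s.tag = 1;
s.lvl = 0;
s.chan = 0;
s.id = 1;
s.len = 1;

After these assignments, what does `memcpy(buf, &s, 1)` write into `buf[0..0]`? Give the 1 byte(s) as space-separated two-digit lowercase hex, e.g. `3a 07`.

tag:2 = 1 → 0x1 << 6 → word 0x40
lvl:1 = 0 → 0x0 << 5 → word 0x40
chan:2 = 0 → 0x0 << 3 → word 0x40
id:1 = 1 → 0x1 << 2 → word 0x44
len:2 = 1 → 0x1 << 0 → word 0x45
word = 0x45 → big-endian bytes:
  [0]=0x45

45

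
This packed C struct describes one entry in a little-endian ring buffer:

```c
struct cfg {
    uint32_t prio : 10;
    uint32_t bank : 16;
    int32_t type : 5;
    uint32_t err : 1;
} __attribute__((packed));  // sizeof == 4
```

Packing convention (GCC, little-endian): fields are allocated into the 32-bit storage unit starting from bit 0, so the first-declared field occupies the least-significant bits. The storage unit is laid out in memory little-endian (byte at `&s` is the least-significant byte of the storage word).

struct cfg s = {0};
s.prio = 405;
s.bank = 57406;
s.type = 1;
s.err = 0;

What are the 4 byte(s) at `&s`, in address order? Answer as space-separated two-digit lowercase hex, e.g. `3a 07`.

prio:10 = 405 → 0x195 << 0 → word 0x00000195
bank:16 = 57406 → 0xe03e << 10 → word 0x0380f995
type:5 = 1 → 0x1 << 26 → word 0x0780f995
err:1 = 0 → 0x0 << 31 → word 0x0780f995
word = 0x0780f995 → little-endian bytes:
  [0]=0x95  [1]=0xf9  [2]=0x80  [3]=0x07

95 f9 80 07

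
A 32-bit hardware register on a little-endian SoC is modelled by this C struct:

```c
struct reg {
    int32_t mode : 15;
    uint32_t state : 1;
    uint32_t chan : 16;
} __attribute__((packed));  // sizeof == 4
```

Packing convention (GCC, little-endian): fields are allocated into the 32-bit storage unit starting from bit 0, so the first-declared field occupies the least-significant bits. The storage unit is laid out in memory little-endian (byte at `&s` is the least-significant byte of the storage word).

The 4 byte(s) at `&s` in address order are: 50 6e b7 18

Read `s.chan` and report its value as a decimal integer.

6327

[0]=0x50 [1]=0x6e [2]=0xb7 [3]=0x18 (little-endian) → word 0x18b76e50
mode:15 @ bit 0 → (0x18b76e50>>0)&0x7fff = 0x6e50
state:1 @ bit 15 → (0x18b76e50>>15)&0x1 = 0x0
chan:16 @ bit 16 → (0x18b76e50>>16)&0xffff = 0x18b7  ←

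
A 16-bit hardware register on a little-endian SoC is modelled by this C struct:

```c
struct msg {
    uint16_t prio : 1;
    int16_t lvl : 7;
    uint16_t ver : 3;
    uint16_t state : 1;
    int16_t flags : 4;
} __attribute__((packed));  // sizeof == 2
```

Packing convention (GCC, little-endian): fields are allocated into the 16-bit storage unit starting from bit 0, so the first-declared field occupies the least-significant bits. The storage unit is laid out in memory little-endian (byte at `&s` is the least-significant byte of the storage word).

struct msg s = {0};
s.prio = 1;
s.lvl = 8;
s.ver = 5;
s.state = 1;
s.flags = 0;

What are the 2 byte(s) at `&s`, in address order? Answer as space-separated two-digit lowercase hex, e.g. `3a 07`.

[0+:1] prio=1 & 0x1 = 0x1; word=0x0001
[1+:7] lvl=8 & 0x7f = 0x8; word=0x0011
[8+:3] ver=5 & 0x7 = 0x5; word=0x0511
[11+:1] state=1 & 0x1 = 0x1; word=0x0d11
[12+:4] flags=0 & 0xf = 0x0; word=0x0d11
word = 0x0d11 → little-endian bytes:
  [0]=0x11  [1]=0x0d

11 0d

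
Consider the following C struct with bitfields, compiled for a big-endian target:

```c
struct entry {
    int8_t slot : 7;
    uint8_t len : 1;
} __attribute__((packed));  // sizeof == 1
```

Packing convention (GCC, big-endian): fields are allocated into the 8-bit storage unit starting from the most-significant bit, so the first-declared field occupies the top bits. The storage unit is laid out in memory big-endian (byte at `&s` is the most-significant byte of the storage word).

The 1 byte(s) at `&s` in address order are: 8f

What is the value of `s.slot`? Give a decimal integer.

-57

[0]=0x8f (big-endian) → word 0x8f
slot:7 @ bit 1 → (0x8f>>1)&0x7f = 0x47  ←
len:1 @ bit 0 → (0x8f>>0)&0x1 = 0x1
slot signed 7b, MSB=1: 71 - 128 = -57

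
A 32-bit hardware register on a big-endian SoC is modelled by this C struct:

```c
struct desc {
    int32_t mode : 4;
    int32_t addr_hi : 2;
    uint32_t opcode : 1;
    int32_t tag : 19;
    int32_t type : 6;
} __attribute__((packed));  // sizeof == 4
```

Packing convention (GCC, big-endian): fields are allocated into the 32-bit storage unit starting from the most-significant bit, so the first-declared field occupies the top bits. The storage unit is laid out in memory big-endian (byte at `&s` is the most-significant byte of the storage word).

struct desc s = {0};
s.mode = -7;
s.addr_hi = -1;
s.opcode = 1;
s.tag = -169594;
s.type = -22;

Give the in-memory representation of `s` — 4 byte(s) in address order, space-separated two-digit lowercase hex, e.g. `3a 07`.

9f 5a 61 aa

mode:4 = -7 → 0x9 << 28 → word 0x90000000
addr_hi:2 = -1 → 0x3 << 26 → word 0x9c000000
opcode:1 = 1 → 0x1 << 25 → word 0x9e000000
tag:19 = -169594 → 0x56986 << 6 → word 0x9f5a6180
type:6 = -22 → 0x2a << 0 → word 0x9f5a61aa
word = 0x9f5a61aa → big-endian bytes:
  [0]=0x9f  [1]=0x5a  [2]=0x61  [3]=0xaa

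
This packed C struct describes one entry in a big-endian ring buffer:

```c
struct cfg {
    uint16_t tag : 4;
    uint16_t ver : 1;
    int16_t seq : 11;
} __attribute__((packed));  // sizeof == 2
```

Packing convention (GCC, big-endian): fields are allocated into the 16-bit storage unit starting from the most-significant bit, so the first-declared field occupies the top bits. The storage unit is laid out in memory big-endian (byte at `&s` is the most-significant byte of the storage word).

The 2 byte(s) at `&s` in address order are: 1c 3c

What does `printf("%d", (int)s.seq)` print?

[0]=0x1c [1]=0x3c (big-endian) → word 0x1c3c
tag [12+:4] = (word>>12) & 0xf = 1
ver [11+:1] = (word>>11) & 0x1 = 1
seq [0+:11] = (word>>0) & 0x7ff = 1084  ←
seq signed 11b, MSB=1: 1084 - 2048 = -964

-964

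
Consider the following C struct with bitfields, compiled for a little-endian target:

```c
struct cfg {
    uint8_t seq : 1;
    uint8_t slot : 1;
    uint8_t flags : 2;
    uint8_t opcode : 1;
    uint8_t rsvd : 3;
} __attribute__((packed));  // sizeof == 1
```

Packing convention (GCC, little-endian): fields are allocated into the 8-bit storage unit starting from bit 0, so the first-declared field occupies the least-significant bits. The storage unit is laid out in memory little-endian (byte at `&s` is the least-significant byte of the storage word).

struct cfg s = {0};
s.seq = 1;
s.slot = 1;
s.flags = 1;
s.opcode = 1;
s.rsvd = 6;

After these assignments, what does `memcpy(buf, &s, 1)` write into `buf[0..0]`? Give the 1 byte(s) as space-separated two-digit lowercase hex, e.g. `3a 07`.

[0+:1] seq=1 & 0x1 = 0x1; word=0x01
[1+:1] slot=1 & 0x1 = 0x1; word=0x03
[2+:2] flags=1 & 0x3 = 0x1; word=0x07
[4+:1] opcode=1 & 0x1 = 0x1; word=0x17
[5+:3] rsvd=6 & 0x7 = 0x6; word=0xd7
word = 0xd7 → little-endian bytes:
  [0]=0xd7

d7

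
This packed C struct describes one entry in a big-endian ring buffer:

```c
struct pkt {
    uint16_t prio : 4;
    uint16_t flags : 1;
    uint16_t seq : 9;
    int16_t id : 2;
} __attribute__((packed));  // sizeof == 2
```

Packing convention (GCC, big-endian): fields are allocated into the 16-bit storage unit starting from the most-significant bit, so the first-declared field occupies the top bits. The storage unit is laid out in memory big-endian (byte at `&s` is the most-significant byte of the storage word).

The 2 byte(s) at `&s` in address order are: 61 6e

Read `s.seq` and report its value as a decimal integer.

[0]=0x61 [1]=0x6e (big-endian) → word 0x616e
prio:4 @ bit 12 → (0x616e>>12)&0xf = 0x6
flags:1 @ bit 11 → (0x616e>>11)&0x1 = 0x0
seq:9 @ bit 2 → (0x616e>>2)&0x1ff = 0x5b  ←
id:2 @ bit 0 → (0x616e>>0)&0x3 = 0x2

91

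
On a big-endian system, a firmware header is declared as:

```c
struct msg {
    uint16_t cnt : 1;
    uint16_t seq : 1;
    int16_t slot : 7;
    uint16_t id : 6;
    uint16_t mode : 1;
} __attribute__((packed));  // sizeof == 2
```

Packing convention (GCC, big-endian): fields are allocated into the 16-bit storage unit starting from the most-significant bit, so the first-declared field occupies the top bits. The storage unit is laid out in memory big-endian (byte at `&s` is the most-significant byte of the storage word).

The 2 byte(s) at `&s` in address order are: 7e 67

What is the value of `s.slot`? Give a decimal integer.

-4

[0]=0x7e [1]=0x67 (big-endian) → word 0x7e67
cnt:1 @ bit 15 → (0x7e67>>15)&0x1 = 0x0
seq:1 @ bit 14 → (0x7e67>>14)&0x1 = 0x1
slot:7 @ bit 7 → (0x7e67>>7)&0x7f = 0x7c  ←
id:6 @ bit 1 → (0x7e67>>1)&0x3f = 0x33
mode:1 @ bit 0 → (0x7e67>>0)&0x1 = 0x1
slot signed 7b, MSB=1: 124 - 128 = -4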